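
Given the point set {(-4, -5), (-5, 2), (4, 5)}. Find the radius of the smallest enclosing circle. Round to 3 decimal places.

6.403

Call the three points A, B, C in the order given.
Side lengths²: AB² = 50, AC² = 164, BC² = 90.
Since AC² = 164 ≥ 90 + 50 = 140, the angle opposite AC is not acute, so the smallest enclosing circle has AC as diameter.
Centre = midpoint of AC = (0, 0), r² = 164/4 = 41.
r = √41 ≈ 6.403.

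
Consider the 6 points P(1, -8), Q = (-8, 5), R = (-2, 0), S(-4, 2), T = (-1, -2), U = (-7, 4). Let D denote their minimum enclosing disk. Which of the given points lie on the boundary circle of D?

P, Q

By Welzl's lemma the MEC is supported by two points (diametrically opposite) or three points (on a circumcircle).
The farthest pair is P–Q with squared distance 250. The circle on this segment as diameter has centre (-3.5, -1.5) and r² = 250/4 = 62.5.
Check R: distance² to centre = 4.5 ≤ 62.5, so it lies inside.
All remaining points lie in this disk, and no smaller disk contains both endpoints, so this is the minimum enclosing circle.
The points at distance exactly r from the centre are P, Q — 2 points.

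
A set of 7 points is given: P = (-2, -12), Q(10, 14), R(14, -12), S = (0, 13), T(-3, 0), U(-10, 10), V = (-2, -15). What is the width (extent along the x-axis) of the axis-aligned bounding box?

max x = 14, min x = -10, so width = 24.

24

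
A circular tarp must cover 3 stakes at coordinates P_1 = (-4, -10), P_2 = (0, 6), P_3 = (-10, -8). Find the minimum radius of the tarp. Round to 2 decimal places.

Side lengths²: P_1P_2² = 272, P_1P_3² = 40, P_2P_3² = 296.
Since P_2P_3² = 296 < 272 + 40 = 312, the triangle is acute, so the smallest enclosing circle is the circumcircle.
Circumcentre = (-58/13, -18/13), r² = 12580/169.
r = √(12580/169) ≈ 8.63.

8.63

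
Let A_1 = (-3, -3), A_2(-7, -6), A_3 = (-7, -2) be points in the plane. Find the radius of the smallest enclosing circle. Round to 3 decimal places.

2.577

Side lengths²: A_1A_2² = 25, A_1A_3² = 17, A_2A_3² = 16.
Since A_1A_2² = 25 < 17 + 16 = 33, the triangle is acute, so the smallest enclosing circle is the circumcircle.
Circumcentre = (-5.375, -4), r² = 6.640625.
r = √(6.640625) ≈ 2.577.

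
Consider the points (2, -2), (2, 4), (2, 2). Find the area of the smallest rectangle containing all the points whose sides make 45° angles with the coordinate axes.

18

In coordinates u = x + y, v = x − y the rectangle is axis-aligned; the map (x,y)→(u,v) scales areas by 2.
u-values: 0, 6, 4; range = 6 − 0 = 6.
v-values: 4, -2, 0; range = 4 − (-2) = 6.
Area = (6 × 6) / 2 = 18.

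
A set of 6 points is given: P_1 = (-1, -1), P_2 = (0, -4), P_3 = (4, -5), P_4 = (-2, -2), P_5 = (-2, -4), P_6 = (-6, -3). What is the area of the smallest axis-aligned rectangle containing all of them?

40

x ranges over [-6, 4], width 10.
y ranges over [-5, -1], height 4.
Area = 10 × 4 = 40.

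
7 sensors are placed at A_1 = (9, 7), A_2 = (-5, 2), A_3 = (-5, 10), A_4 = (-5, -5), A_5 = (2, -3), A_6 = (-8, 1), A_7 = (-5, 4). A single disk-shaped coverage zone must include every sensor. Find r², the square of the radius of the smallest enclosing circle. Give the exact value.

The minimum enclosing circle of a finite set is fixed by two of the points (as a diameter) or three (as a circumcircle).
The minimum enclosing circle is determined by three boundary points: A_1, A_3, A_4.
Their circumcentre is (5/7, 2.5) with r² = 17425/196.
The farthest remaining point A_6 is at distance² 15325/196 ≤ 17425/196.

17425/196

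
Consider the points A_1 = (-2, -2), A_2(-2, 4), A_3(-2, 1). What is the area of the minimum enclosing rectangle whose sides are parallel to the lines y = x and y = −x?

In coordinates u = x + y, v = x − y the rectangle is axis-aligned; the map (x,y)→(u,v) scales areas by 2.
u-values: -4, 2, -1; range = 2 − (-4) = 6.
v-values: 0, -6, -3; range = 0 − (-6) = 6.
Area = (6 × 6) / 2 = 18.

18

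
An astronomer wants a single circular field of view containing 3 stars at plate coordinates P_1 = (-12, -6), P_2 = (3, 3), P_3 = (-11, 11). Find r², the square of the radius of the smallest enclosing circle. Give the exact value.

Side lengths²: P_1P_2² = 306, P_1P_3² = 290, P_2P_3² = 260.
Since P_1P_2² = 306 < 290 + 260 = 550, the triangle is acute, so the smallest enclosing circle is the circumcircle.
Circumcentre = (-276/41, 91/41), r² = 160225/1681.

160225/1681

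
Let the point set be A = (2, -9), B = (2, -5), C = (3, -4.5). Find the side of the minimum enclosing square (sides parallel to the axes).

4.5

The bounding box has width 1 and height 4.5.
An axis-aligned square enclosing the set must have side ≥ max(width, height).
So the minimum side is max(1, 4.5) = 4.5.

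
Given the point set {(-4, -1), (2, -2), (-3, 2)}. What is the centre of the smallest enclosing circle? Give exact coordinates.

(-31/38, -15/38)

Call the three points A, B, C in the order given.
Side lengths²: AB² = 37, AC² = 10, BC² = 41.
Since BC² = 41 < 37 + 10 = 47, the triangle is acute, so the smallest enclosing circle is the circumcircle.
Circumcentre = (-31/38, -15/38), r² = 7585/722.
Centre = (-31/38, -15/38).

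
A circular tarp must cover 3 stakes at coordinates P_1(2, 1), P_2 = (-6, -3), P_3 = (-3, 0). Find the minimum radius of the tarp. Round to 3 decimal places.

Side lengths²: P_1P_2² = 80, P_1P_3² = 26, P_2P_3² = 18.
Since P_1P_2² = 80 ≥ 26 + 18 = 44, the angle opposite P_1P_2 is not acute, so the smallest enclosing circle has P_1P_2 as diameter.
Centre = midpoint of P_1P_2 = (-2, -1), r² = 80/4 = 20.
r = √20 ≈ 4.472.

4.472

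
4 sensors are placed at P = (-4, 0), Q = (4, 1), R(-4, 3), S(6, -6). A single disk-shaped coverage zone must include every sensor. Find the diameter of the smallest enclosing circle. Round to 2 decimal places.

The farthest pair is R–S with squared distance 181. The circle on this segment as diameter has centre (1, -1.5) and r² = 181/4 = 45.25.
Check P: distance² to centre = 27.25 ≤ 45.25, so it lies inside.
All remaining points lie in this disk, and no smaller disk contains both endpoints, so this is the minimum enclosing circle.
Diameter = 2r = 2√(45.25) ≈ 13.45.

13.45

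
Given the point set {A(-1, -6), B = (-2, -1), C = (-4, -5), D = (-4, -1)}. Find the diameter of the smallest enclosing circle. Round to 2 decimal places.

The minimum enclosing circle of a finite set is fixed by two of the points (as a diameter) or three (as a circumcircle).
The farthest pair is A–D with squared distance 34. The circle on this segment as diameter has centre (-2.5, -3.5) and r² = 34/4 = 8.5.
Check B: distance² to centre = 6.5 ≤ 8.5, so it lies inside.
All remaining points lie in this disk, and no smaller disk contains both endpoints, so this is the minimum enclosing circle.
Diameter = 2r = 2√(8.5) ≈ 5.83.

5.83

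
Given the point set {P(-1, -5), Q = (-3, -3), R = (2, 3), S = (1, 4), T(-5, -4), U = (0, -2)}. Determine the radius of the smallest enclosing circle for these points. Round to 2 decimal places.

A smallest enclosing disk is always determined by at most three of the input points on its boundary.
The minimum enclosing circle is determined by three boundary points: P, S, T.
Their circumcentre is (-36/19, -3/38) with r² = 36125/1444.
The farthest remaining point R is at distance² 35593/1444 ≤ 36125/1444.
r = √(36125/1444) ≈ 5.00.

5.00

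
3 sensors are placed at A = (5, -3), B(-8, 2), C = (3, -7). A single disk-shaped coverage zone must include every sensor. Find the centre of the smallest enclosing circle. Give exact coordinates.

(-64/31, -61/31)

Side lengths²: AB² = 194, AC² = 20, BC² = 202.
Since BC² = 202 < 194 + 20 = 214, the triangle is acute, so the smallest enclosing circle is the circumcircle.
Circumcentre = (-64/31, -61/31), r² = 48985/961.
Centre = (-64/31, -61/31).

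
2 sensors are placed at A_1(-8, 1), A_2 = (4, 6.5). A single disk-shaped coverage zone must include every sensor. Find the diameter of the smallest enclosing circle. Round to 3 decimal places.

The smallest circle enclosing two points has them as diameter endpoints.
Centre = midpoint = (-2, 3.75); r² = |A_1A_2|²/4 = 174.25/4 = 43.5625.
Diameter = 2r = 2√(43.5625) ≈ 13.200.

13.200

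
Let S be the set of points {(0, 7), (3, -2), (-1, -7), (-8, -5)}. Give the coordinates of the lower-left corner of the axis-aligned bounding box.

(-8, -7)

x-range [-8, 3], y-range [-7, 7].
The lower-left corner is (-8, -7).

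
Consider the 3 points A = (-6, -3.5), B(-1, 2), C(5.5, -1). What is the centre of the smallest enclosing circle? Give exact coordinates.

(-0.25, -2.25)

Side lengths²: AB² = 55.25, AC² = 138.5, BC² = 51.25.
Since AC² = 138.5 ≥ 55.25 + 51.25 = 106.5, the angle opposite AC is not acute, so the smallest enclosing circle has AC as diameter.
Centre = midpoint of AC = (-0.25, -2.25), r² = 138.5/4 = 34.625.
Centre = (-0.25, -2.25).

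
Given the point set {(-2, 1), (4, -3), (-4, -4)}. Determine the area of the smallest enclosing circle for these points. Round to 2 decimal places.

53.31

Call the three points A, B, C in the order given.
Side lengths²: AB² = 52, AC² = 29, BC² = 65.
Since BC² = 65 < 52 + 29 = 81, the triangle is acute, so the smallest enclosing circle is the circumcircle.
Circumcentre = (-2/19, -101/38), r² = 24505/1444.
Area = π·r² = π·24505/1444 ≈ 53.31.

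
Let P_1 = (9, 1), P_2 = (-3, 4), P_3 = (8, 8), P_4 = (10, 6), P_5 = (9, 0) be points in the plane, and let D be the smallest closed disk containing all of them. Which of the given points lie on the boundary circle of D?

A smallest enclosing disk is always determined by at most three of the input points on its boundary.
The minimum enclosing circle is determined by three boundary points: P_2, P_4, P_5.
Their circumcentre is (139/38, 151/38) with r² = 32005/722.
The farthest remaining point P_1 is at distance² 26989/722 ≤ 32005/722.
The points at distance exactly r from the centre are P_2, P_4, P_5 — 3 points.

P_2, P_4, P_5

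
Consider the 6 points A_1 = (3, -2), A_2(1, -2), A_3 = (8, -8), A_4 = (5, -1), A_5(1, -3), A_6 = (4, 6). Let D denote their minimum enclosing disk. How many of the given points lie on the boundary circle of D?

By Welzl's lemma the MEC is supported by two points (diametrically opposite) or three points (on a circumcircle).
The farthest pair is A_3–A_6 with squared distance 212. The circle on this segment as diameter has centre (6, -1) and r² = 212/4 = 53.
Check A_1: distance² to centre = 10 ≤ 53, so it lies inside.
All remaining points lie in this disk, and no smaller disk contains both endpoints, so this is the minimum enclosing circle.
The points at distance exactly r from the centre are A_3, A_6 — 2 points.

2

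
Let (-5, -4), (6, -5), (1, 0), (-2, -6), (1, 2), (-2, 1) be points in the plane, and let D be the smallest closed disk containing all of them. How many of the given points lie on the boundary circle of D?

3

A smallest enclosing disk is always determined by at most three of the input points on its boundary.
The minimum enclosing circle is determined by three boundary points: (-5, -4), (6, -5), (1, 2).
Their circumcentre is (7/12, -43/12) with r² = 2257/72.
The farthest remaining point (-2, 1) is at distance² 1993/72 ≤ 2257/72.
The points at distance exactly r from the centre are (-5, -4), (6, -5), (1, 2) — 3 points.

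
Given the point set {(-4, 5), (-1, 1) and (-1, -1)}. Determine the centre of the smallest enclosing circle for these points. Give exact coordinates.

(-2.5, 2)

Call the three points A, B, C in the order given.
Side lengths²: AB² = 25, AC² = 45, BC² = 4.
Since AC² = 45 ≥ 25 + 4 = 29, the angle opposite AC is not acute, so the smallest enclosing circle has AC as diameter.
Centre = midpoint of AC = (-2.5, 2), r² = 45/4 = 11.25.
Centre = (-2.5, 2).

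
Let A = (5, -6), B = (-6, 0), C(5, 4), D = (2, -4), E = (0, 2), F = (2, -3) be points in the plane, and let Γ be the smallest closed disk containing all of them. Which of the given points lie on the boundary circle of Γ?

A, B, C

The minimum enclosing circle of a finite set is fixed by two of the points (as a diameter) or three (as a circumcircle).
The minimum enclosing circle is determined by three boundary points: A, B, C.
Their circumcentre is (13/22, -1) with r² = 21509/484.
The farthest remaining point D is at distance² 5317/484 ≤ 21509/484.
The points at distance exactly r from the centre are A, B, C — 3 points.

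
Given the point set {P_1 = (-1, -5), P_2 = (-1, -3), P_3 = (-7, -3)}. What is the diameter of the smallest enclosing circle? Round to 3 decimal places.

Side lengths²: P_1P_2² = 4, P_1P_3² = 40, P_2P_3² = 36.
Since P_1P_3² = 40 ≥ 36 + 4 = 40, the angle opposite P_1P_3 is not acute, so the smallest enclosing circle has P_1P_3 as diameter.
Centre = midpoint of P_1P_3 = (-4, -4), r² = 40/4 = 10.
Diameter = 2r = 2√10 ≈ 6.325.

6.325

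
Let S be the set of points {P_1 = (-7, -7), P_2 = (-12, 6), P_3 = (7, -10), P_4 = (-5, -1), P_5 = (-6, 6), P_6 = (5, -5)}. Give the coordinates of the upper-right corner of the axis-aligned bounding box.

x-range [-12, 7], y-range [-10, 6].
The upper-right corner is (7, 6).

(7, 6)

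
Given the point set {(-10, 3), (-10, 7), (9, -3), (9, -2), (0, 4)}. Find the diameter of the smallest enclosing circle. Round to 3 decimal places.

21.471

A smallest enclosing disk is always determined by at most three of the input points on its boundary.
The farthest pair is (-10, 7)–(9, -3) with squared distance 461. The circle on this segment as diameter has centre (-0.5, 2) and r² = 461/4 = 115.25.
Check (-10, 3): distance² to centre = 91.25 ≤ 115.25, so it lies inside.
All remaining points lie in this disk, and no smaller disk contains both endpoints, so this is the minimum enclosing circle.
Diameter = 2r = 2√(115.25) ≈ 21.471.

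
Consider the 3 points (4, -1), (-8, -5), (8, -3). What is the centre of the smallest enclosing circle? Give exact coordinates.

(0, -4)

Call the three points A, B, C in the order given.
Side lengths²: AB² = 160, AC² = 20, BC² = 260.
Since BC² = 260 ≥ 160 + 20 = 180, the angle opposite BC is not acute, so the smallest enclosing circle has BC as diameter.
Centre = midpoint of BC = (0, -4), r² = 260/4 = 65.
Centre = (0, -4).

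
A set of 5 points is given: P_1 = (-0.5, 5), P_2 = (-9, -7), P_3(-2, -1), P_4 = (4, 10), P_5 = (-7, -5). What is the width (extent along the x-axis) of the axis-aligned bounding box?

13

max x = 4, min x = -9, so width = 13.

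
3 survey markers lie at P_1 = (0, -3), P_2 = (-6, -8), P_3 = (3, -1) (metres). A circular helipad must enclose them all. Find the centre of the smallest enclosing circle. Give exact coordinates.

(-1.5, -4.5)

Side lengths²: P_1P_2² = 61, P_1P_3² = 13, P_2P_3² = 130.
Since P_2P_3² = 130 ≥ 61 + 13 = 74, the angle opposite P_2P_3 is not acute, so the smallest enclosing circle has P_2P_3 as diameter.
Centre = midpoint of P_2P_3 = (-1.5, -4.5), r² = 130/4 = 32.5.
Centre = (-1.5, -4.5).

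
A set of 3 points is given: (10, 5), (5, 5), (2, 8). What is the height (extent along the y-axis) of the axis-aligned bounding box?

max y = 8, min y = 5, so height = 3.

3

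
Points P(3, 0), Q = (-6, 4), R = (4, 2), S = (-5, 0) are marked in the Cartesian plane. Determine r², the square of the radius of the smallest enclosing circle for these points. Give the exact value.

26

The minimum enclosing circle of a finite set is fixed by two of the points (as a diameter) or three (as a circumcircle).
The farthest pair is Q–R with squared distance 104. The circle on this segment as diameter has centre (-1, 3) and r² = 104/4 = 26.
Check P: distance² to centre = 25 ≤ 26, so it lies inside.
All remaining points lie in this disk, and no smaller disk contains both endpoints, so this is the minimum enclosing circle.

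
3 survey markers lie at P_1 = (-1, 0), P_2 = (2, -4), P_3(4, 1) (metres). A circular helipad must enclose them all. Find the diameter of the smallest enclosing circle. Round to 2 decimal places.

5.97

Side lengths²: P_1P_2² = 25, P_1P_3² = 26, P_2P_3² = 29.
Since P_2P_3² = 29 < 26 + 25 = 51, the triangle is acute, so the smallest enclosing circle is the circumcircle.
Circumcentre = (83/46, -47/46), r² = 9425/1058.
Diameter = 2r = 2√(9425/1058) ≈ 5.97.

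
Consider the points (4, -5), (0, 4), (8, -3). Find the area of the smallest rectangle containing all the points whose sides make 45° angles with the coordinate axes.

45

In coordinates u = x + y, v = x − y the rectangle is axis-aligned; the map (x,y)→(u,v) scales areas by 2.
u-values: -1, 4, 5; range = 5 − (-1) = 6.
v-values: 9, -4, 11; range = 11 − (-4) = 15.
Area = (6 × 15) / 2 = 45.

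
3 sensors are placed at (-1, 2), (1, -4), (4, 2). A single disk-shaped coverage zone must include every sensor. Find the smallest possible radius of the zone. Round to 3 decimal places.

3.536

Call the three points A, B, C in the order given.
Side lengths²: AB² = 40, AC² = 25, BC² = 45.
Since BC² = 45 < 40 + 25 = 65, the triangle is acute, so the smallest enclosing circle is the circumcircle.
Circumcentre = (1.5, -0.5), r² = 12.5.
r = √(12.5) ≈ 3.536.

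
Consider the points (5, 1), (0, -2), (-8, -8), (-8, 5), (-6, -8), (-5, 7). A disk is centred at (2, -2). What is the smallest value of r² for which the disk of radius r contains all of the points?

The required radius is the distance from (2, -2) to the farthest point.
Squared distances: 18, 4, 136, 149, 100, 130.
Maximum is 149, attained at (-8, 5).

149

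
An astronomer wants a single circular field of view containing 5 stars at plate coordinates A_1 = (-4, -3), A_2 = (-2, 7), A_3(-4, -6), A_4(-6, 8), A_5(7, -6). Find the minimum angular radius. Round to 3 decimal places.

9.552

The minimum enclosing circle of a finite set is fixed by two of the points (as a diameter) or three (as a circumcircle).
The farthest pair is A_4–A_5 with squared distance 365. The circle on this segment as diameter has centre (0.5, 1) and r² = 365/4 = 91.25.
Check A_1: distance² to centre = 36.25 ≤ 91.25, so it lies inside.
All remaining points lie in this disk, and no smaller disk contains both endpoints, so this is the minimum enclosing circle.
r = √(91.25) ≈ 9.552.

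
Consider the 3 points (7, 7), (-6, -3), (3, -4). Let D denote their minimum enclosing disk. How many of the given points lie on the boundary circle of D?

Call the three points A, B, C in the order given.
Side lengths²: AB² = 269, AC² = 137, BC² = 82.
Since AB² = 269 ≥ 137 + 82 = 219, the angle opposite AB is not acute, so the smallest enclosing circle has AB as diameter.
Centre = midpoint of AB = (0.5, 2), r² = 269/4 = 67.25.
The points at distance exactly r from the centre are (7, 7), (-6, -3) — 2 points.

2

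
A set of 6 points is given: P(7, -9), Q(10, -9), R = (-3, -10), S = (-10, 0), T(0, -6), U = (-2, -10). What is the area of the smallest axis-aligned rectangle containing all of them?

200

x ranges over [-10, 10], width 20.
y ranges over [-10, 0], height 10.
Area = 20 × 10 = 200.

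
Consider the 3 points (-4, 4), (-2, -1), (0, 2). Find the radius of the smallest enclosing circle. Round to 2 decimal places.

Call the three points A, B, C in the order given.
Side lengths²: AB² = 29, AC² = 20, BC² = 13.
Since AB² = 29 < 20 + 13 = 33, the triangle is acute, so the smallest enclosing circle is the circumcircle.
Circumcentre = (-2.6875, 1.625), r² = 7.36328125.
r = √(7.36328125) ≈ 2.71.

2.71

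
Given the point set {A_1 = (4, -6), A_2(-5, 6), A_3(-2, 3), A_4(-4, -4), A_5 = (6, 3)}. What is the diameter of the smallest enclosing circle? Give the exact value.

The minimum enclosing circle of a finite set is fixed by two of the points (as a diameter) or three (as a circumcircle).
The farthest pair is A_1–A_2 with squared distance 225. The circle on this segment as diameter has centre (-0.5, 0) and r² = 225/4 = 56.25.
Check A_3: distance² to centre = 11.25 ≤ 56.25, so it lies inside.
All remaining points lie in this disk, and no smaller disk contains both endpoints, so this is the minimum enclosing circle.
Diameter = 2r = 2√(56.25) = 15.

15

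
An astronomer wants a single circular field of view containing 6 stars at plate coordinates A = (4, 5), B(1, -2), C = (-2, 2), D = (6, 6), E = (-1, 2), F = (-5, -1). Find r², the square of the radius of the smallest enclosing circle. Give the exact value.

A smallest enclosing disk is always determined by at most three of the input points on its boundary.
The farthest pair is D–F with squared distance 170. The circle on this segment as diameter has centre (0.5, 2.5) and r² = 170/4 = 42.5.
Check A: distance² to centre = 18.5 ≤ 42.5, so it lies inside.
All remaining points lie in this disk, and no smaller disk contains both endpoints, so this is the minimum enclosing circle.

42.5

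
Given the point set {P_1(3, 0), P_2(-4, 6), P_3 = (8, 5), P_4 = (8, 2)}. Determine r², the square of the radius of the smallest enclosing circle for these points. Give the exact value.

The minimum enclosing circle of a finite set is fixed by two of the points (as a diameter) or three (as a circumcircle).
The farthest pair is P_2–P_4 with squared distance 160. The circle on this segment as diameter has centre (2, 4) and r² = 160/4 = 40.
Check P_1: distance² to centre = 17 ≤ 40, so it lies inside.
All remaining points lie in this disk, and no smaller disk contains both endpoints, so this is the minimum enclosing circle.

40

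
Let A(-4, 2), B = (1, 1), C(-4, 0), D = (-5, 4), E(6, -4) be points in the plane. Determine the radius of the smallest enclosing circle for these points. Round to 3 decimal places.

A smallest enclosing disk is always determined by at most three of the input points on its boundary.
The farthest pair is D–E with squared distance 185. The circle on this segment as diameter has centre (0.5, 0) and r² = 185/4 = 46.25.
Check A: distance² to centre = 24.25 ≤ 46.25, so it lies inside.
All remaining points lie in this disk, and no smaller disk contains both endpoints, so this is the minimum enclosing circle.
r = √(46.25) ≈ 6.801.

6.801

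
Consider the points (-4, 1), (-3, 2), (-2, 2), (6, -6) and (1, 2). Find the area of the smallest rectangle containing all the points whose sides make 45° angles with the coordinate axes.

In coordinates u = x + y, v = x − y the rectangle is axis-aligned; the map (x,y)→(u,v) scales areas by 2.
u-values: -3, -1, 0, 0, 3; range = 3 − (-3) = 6.
v-values: -5, -5, -4, 12, -1; range = 12 − (-5) = 17.
Area = (6 × 17) / 2 = 51.

51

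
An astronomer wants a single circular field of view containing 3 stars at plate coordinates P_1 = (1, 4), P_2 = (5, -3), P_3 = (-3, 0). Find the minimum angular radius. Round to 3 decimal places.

4.428

Side lengths²: P_1P_2² = 65, P_1P_3² = 32, P_2P_3² = 73.
Since P_2P_3² = 73 < 65 + 32 = 97, the triangle is acute, so the smallest enclosing circle is the circumcircle.
Circumcentre = (31/22, -9/22), r² = 4745/242.
r = √(4745/242) ≈ 4.428.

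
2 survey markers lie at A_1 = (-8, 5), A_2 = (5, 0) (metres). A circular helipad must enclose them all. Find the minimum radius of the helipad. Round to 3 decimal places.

The smallest circle enclosing two points has them as diameter endpoints.
Centre = midpoint = (-1.5, 2.5); r² = |A_1A_2|²/4 = 194/4 = 48.5.
r = √(48.5) ≈ 6.964.

6.964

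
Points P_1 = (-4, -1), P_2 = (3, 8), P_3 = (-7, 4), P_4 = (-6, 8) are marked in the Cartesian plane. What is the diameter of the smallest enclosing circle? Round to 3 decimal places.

11.680

A smallest enclosing disk is always determined by at most three of the input points on its boundary.
The minimum enclosing circle is determined by three boundary points: P_1, P_2, P_4.
Their circumcentre is (-1.5, 77/18) with r² = 5525/162.
The farthest remaining point P_3 is at distance² 4913/162 ≤ 5525/162.
Diameter = 2r = 2√(5525/162) ≈ 11.680.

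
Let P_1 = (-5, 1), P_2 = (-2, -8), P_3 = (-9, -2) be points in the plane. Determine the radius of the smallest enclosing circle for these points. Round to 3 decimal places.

Side lengths²: P_1P_2² = 90, P_1P_3² = 25, P_2P_3² = 85.
Since P_1P_2² = 90 < 85 + 25 = 110, the triangle is acute, so the smallest enclosing circle is the circumcircle.
Circumcentre = (-4.5, -23/6), r² = 425/18.
r = √(425/18) ≈ 4.859.

4.859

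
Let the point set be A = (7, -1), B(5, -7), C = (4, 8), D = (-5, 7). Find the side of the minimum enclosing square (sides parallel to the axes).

15

The bounding box has width 12 and height 15.
An axis-aligned square enclosing the set must have side ≥ max(width, height).
So the minimum side is max(12, 15) = 15.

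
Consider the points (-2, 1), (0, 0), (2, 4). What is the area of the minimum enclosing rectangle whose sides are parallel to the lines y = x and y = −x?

10.5

In coordinates u = x + y, v = x − y the rectangle is axis-aligned; the map (x,y)→(u,v) scales areas by 2.
u-values: -1, 0, 6; range = 6 − (-1) = 7.
v-values: -3, 0, -2; range = 0 − (-3) = 3.
Area = (7 × 3) / 2 = 10.5.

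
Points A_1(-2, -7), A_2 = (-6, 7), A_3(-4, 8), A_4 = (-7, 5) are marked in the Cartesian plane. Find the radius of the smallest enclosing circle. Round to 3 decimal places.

By Welzl's lemma the MEC is supported by two points (diametrically opposite) or three points (on a circumcircle).
The farthest pair is A_1–A_3 with squared distance 229. The circle on this segment as diameter has centre (-3, 0.5) and r² = 229/4 = 57.25.
Check A_2: distance² to centre = 51.25 ≤ 57.25, so it lies inside.
All remaining points lie in this disk, and no smaller disk contains both endpoints, so this is the minimum enclosing circle.
r = √(57.25) ≈ 7.566.

7.566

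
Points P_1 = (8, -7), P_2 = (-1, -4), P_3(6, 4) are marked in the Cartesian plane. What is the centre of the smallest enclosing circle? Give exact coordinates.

Side lengths²: P_1P_2² = 90, P_1P_3² = 125, P_2P_3² = 113.
Since P_1P_3² = 125 < 113 + 90 = 203, the triangle is acute, so the smallest enclosing circle is the circumcircle.
Circumcentre = (291/62, -119/62), r² = 70625/1922.
Centre = (291/62, -119/62).

(291/62, -119/62)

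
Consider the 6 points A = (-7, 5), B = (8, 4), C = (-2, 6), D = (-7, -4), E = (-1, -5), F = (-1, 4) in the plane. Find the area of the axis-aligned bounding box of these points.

x ranges over [-7, 8], width 15.
y ranges over [-5, 6], height 11.
Area = 15 × 11 = 165.

165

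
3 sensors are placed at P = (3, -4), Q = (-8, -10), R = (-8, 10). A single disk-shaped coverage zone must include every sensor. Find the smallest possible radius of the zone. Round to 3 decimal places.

Side lengths²: PQ² = 157, PR² = 317, QR² = 400.
Since QR² = 400 < 317 + 157 = 474, the triangle is acute, so the smallest enclosing circle is the circumcircle.
Circumcentre = (-139/22, 0), r² = 49769/484.
r = √(49769/484) ≈ 10.140.

10.140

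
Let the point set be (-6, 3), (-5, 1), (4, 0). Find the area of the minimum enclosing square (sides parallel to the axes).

100

The bounding box has width 10 and height 3.
An axis-aligned square enclosing the set must have side ≥ max(width, height).
So the minimum side is max(10, 3) = 10.
Area = 10² = 100.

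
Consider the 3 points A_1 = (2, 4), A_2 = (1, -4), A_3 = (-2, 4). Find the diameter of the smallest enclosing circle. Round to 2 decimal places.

8.61

Side lengths²: A_1A_2² = 65, A_1A_3² = 16, A_2A_3² = 73.
Since A_2A_3² = 73 < 65 + 16 = 81, the triangle is acute, so the smallest enclosing circle is the circumcircle.
Circumcentre = (0, 0.1875), r² = 18.53515625.
Diameter = 2r = 2√(18.53515625) ≈ 8.61.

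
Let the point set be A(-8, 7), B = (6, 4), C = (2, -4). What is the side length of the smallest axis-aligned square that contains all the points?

14

The bounding box has width 14 and height 11.
An axis-aligned square enclosing the set must have side ≥ max(width, height).
So the minimum side is max(14, 11) = 14.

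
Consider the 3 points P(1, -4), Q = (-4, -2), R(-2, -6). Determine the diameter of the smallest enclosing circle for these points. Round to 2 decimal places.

Side lengths²: PQ² = 29, PR² = 13, QR² = 20.
Since PQ² = 29 < 20 + 13 = 33, the triangle is acute, so the smallest enclosing circle is the circumcircle.
Circumcentre = (-1.625, -3.3125), r² = 7.36328125.
Diameter = 2r = 2√(7.36328125) ≈ 5.43.

5.43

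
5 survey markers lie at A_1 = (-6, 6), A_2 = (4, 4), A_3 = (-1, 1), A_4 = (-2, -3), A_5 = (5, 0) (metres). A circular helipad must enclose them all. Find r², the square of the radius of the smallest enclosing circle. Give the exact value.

39.25

By Welzl's lemma the MEC is supported by two points (diametrically opposite) or three points (on a circumcircle).
The farthest pair is A_1–A_5 with squared distance 157. The circle on this segment as diameter has centre (-0.5, 3) and r² = 157/4 = 39.25.
Check A_2: distance² to centre = 21.25 ≤ 39.25, so it lies inside.
All remaining points lie in this disk, and no smaller disk contains both endpoints, so this is the minimum enclosing circle.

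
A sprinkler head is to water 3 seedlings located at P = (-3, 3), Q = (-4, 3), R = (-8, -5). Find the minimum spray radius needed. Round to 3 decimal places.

4.717

Side lengths²: PQ² = 1, PR² = 89, QR² = 80.
Since PR² = 89 ≥ 80 + 1 = 81, the angle opposite PR is not acute, so the smallest enclosing circle has PR as diameter.
Centre = midpoint of PR = (-5.5, -1), r² = 89/4 = 22.25.
r = √(22.25) ≈ 4.717.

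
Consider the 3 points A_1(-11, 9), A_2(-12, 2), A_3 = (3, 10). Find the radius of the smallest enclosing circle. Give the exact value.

8.5

Side lengths²: A_1A_2² = 50, A_1A_3² = 197, A_2A_3² = 289.
Since A_2A_3² = 289 ≥ 197 + 50 = 247, the angle opposite A_2A_3 is not acute, so the smallest enclosing circle has A_2A_3 as diameter.
Centre = midpoint of A_2A_3 = (-4.5, 6), r² = 289/4 = 72.25.
r = √(72.25) = 8.5.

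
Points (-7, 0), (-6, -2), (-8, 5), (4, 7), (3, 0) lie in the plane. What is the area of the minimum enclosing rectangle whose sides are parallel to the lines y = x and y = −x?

152

In coordinates u = x + y, v = x − y the rectangle is axis-aligned; the map (x,y)→(u,v) scales areas by 2.
u-values: -7, -8, -3, 11, 3; range = 11 − (-8) = 19.
v-values: -7, -4, -13, -3, 3; range = 3 − (-13) = 16.
Area = (19 × 16) / 2 = 152.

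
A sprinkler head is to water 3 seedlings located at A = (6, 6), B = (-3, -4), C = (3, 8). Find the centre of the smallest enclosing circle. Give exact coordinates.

(0.875, 1.5625)

Side lengths²: AB² = 181, AC² = 13, BC² = 180.
Since AB² = 181 < 180 + 13 = 193, the triangle is acute, so the smallest enclosing circle is the circumcircle.
Circumcentre = (0.875, 1.5625), r² = 45.95703125.
Centre = (0.875, 1.5625).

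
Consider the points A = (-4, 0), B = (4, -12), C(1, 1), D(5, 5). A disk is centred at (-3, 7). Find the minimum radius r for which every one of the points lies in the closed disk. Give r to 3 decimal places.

The required radius is the distance from (-3, 7) to the farthest point.
Squared distances: 50, 410, 52, 68.
Maximum is 410, attained at B.
r = √410 ≈ 20.248.

20.248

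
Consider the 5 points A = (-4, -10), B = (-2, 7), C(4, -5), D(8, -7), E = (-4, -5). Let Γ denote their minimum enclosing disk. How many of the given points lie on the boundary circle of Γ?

3

A smallest enclosing disk is always determined by at most three of the input points on its boundary.
The minimum enclosing circle is determined by three boundary points: A, B, D.
Their circumcentre is (23/66, -125/66) with r² = 184297/2178.
The farthest remaining point E is at distance² 62197/2178 ≤ 184297/2178.
The points at distance exactly r from the centre are A, B, D — 3 points.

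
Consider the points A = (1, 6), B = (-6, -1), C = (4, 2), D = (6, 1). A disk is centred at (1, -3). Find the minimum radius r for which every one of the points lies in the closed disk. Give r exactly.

9

The required radius is the distance from (1, -3) to the farthest point.
Squared distances: 81, 53, 34, 41.
Maximum is 81, attained at A.
r = √81 = 9.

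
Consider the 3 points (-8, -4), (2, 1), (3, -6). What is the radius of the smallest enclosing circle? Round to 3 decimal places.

5.893

Call the three points A, B, C in the order given.
Side lengths²: AB² = 125, AC² = 125, BC² = 50.
Since AC² = 125 < 125 + 50 = 175, the triangle is acute, so the smallest enclosing circle is the circumcircle.
Circumcentre = (-13/6, -19/6), r² = 625/18.
r = √(625/18) ≈ 5.893.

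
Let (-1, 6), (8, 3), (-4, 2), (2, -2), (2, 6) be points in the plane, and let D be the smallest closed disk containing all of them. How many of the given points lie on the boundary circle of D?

2

The minimum enclosing circle of a finite set is fixed by two of the points (as a diameter) or three (as a circumcircle).
The farthest pair is (8, 3)–(-4, 2) with squared distance 145. The circle on this segment as diameter has centre (2, 2.5) and r² = 145/4 = 36.25.
Check (-1, 6): distance² to centre = 21.25 ≤ 36.25, so it lies inside.
All remaining points lie in this disk, and no smaller disk contains both endpoints, so this is the minimum enclosing circle.
The points at distance exactly r from the centre are (8, 3), (-4, 2) — 2 points.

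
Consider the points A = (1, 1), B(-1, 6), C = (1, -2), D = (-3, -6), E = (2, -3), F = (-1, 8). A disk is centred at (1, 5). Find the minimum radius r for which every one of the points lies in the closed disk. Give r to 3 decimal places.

The required radius is the distance from (1, 5) to the farthest point.
Squared distances: 16, 5, 49, 137, 65, 13.
Maximum is 137, attained at D.
r = √137 ≈ 11.705.

11.705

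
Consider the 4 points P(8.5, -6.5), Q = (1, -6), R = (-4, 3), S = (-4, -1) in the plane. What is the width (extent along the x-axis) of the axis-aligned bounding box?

max x = 8.5, min x = -4, so width = 12.5.

12.5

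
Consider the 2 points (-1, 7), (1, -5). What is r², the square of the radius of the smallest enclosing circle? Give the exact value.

37

The smallest circle enclosing two points has them as diameter endpoints.
Centre = midpoint = (0, 1); r² = |(-1, 7)−(1, -5)|²/4 = 148/4 = 37.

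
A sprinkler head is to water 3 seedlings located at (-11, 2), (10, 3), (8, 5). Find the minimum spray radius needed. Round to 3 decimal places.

10.512

Call the three points A, B, C in the order given.
Side lengths²: AB² = 442, AC² = 370, BC² = 8.
Since AB² = 442 ≥ 370 + 8 = 378, the angle opposite AB is not acute, so the smallest enclosing circle has AB as diameter.
Centre = midpoint of AB = (-0.5, 2.5), r² = 442/4 = 110.5.
r = √(110.5) ≈ 10.512.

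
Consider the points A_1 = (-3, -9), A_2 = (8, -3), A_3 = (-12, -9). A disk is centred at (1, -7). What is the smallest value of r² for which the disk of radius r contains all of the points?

173

The required radius is the distance from (1, -7) to the farthest point.
Squared distances: 20, 65, 173.
Maximum is 173, attained at A_3.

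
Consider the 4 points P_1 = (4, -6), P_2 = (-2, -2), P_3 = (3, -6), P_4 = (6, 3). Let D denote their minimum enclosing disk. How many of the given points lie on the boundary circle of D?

By Welzl's lemma the MEC is supported by two points (diametrically opposite) or three points (on a circumcircle).
The minimum enclosing circle is determined by three boundary points: P_1, P_2, P_4.
Their circumcentre is (92/31, -65/62) with r² = 98345/3844.
The farthest remaining point P_3 is at distance² 94253/3844 ≤ 98345/3844.
The points at distance exactly r from the centre are P_1, P_2, P_4 — 3 points.

3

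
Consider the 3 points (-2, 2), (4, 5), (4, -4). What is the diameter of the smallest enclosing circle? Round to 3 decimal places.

9.487

Call the three points A, B, C in the order given.
Side lengths²: AB² = 45, AC² = 72, BC² = 81.
Since BC² = 81 < 72 + 45 = 117, the triangle is acute, so the smallest enclosing circle is the circumcircle.
Circumcentre = (2.5, 0.5), r² = 22.5.
Diameter = 2r = 2√(22.5) ≈ 9.487.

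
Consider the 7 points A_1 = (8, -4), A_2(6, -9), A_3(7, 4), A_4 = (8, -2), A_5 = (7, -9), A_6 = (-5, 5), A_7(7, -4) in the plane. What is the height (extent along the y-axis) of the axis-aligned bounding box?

14

max y = 5, min y = -9, so height = 14.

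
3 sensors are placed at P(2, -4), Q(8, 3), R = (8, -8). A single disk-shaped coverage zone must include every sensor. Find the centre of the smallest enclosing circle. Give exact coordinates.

(22/3, -2.5)

Side lengths²: PQ² = 85, PR² = 52, QR² = 121.
Since QR² = 121 < 85 + 52 = 137, the triangle is acute, so the smallest enclosing circle is the circumcircle.
Circumcentre = (22/3, -2.5), r² = 1105/36.
Centre = (22/3, -2.5).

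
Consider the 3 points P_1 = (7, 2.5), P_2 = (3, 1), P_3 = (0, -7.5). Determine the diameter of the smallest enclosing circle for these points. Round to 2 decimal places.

12.21

Side lengths²: P_1P_2² = 18.25, P_1P_3² = 149, P_2P_3² = 81.25.
Since P_1P_3² = 149 ≥ 81.25 + 18.25 = 99.5, the angle opposite P_1P_3 is not acute, so the smallest enclosing circle has P_1P_3 as diameter.
Centre = midpoint of P_1P_3 = (3.5, -2.5), r² = 149/4 = 37.25.
Diameter = 2r = 2√(37.25) ≈ 12.21.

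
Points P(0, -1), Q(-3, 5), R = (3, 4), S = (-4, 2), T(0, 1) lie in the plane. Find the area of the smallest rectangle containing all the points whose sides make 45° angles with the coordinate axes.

In coordinates u = x + y, v = x − y the rectangle is axis-aligned; the map (x,y)→(u,v) scales areas by 2.
u-values: -1, 2, 7, -2, 1; range = 7 − (-2) = 9.
v-values: 1, -8, -1, -6, -1; range = 1 − (-8) = 9.
Area = (9 × 9) / 2 = 40.5.

40.5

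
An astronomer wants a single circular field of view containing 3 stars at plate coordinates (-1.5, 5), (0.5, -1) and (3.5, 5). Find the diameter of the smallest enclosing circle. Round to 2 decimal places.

7.07

Call the three points A, B, C in the order given.
Side lengths²: AB² = 40, AC² = 25, BC² = 45.
Since BC² = 45 < 40 + 25 = 65, the triangle is acute, so the smallest enclosing circle is the circumcircle.
Circumcentre = (1, 2.5), r² = 12.5.
Diameter = 2r = 2√(12.5) ≈ 7.07.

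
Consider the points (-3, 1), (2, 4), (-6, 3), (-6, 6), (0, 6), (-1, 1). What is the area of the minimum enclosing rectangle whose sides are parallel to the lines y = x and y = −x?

In coordinates u = x + y, v = x − y the rectangle is axis-aligned; the map (x,y)→(u,v) scales areas by 2.
u-values: -2, 6, -3, 0, 6, 0; range = 6 − (-3) = 9.
v-values: -4, -2, -9, -12, -6, -2; range = -2 − (-12) = 10.
Area = (9 × 10) / 2 = 45.

45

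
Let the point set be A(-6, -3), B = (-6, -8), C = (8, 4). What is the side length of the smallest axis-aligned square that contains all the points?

14

The bounding box has width 14 and height 12.
An axis-aligned square enclosing the set must have side ≥ max(width, height).
So the minimum side is max(14, 12) = 14.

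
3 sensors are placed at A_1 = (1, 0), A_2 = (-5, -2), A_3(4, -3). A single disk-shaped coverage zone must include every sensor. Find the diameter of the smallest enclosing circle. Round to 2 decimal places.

Side lengths²: A_1A_2² = 40, A_1A_3² = 18, A_2A_3² = 82.
Since A_2A_3² = 82 ≥ 40 + 18 = 58, the angle opposite A_2A_3 is not acute, so the smallest enclosing circle has A_2A_3 as diameter.
Centre = midpoint of A_2A_3 = (-0.5, -2.5), r² = 82/4 = 20.5.
Diameter = 2r = 2√(20.5) ≈ 9.06.

9.06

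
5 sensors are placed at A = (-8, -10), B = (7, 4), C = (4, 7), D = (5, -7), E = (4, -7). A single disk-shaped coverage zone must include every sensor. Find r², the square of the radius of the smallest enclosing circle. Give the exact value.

182293/1682

The minimum enclosing circle is determined by three boundary points: A, B, C.
Their circumcentre is (-99/58, -99/58) with r² = 182293/1682.
The farthest remaining point D is at distance² 122785/1682 ≤ 182293/1682.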